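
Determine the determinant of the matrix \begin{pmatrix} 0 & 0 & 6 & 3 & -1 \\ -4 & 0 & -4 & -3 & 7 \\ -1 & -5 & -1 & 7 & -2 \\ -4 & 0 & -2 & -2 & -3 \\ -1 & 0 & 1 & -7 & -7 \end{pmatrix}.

The determinant is -8410.

Expand along column 2 (it has 4 zeros):
  − (-5) · M_32   where M_32 = det([0 6 3 -1; -4 -4 -3 7; -4 -2 -2 -3; -1 1 -7 -7]) = -1682
det = (-1)·(-5)·(-1682) = -8410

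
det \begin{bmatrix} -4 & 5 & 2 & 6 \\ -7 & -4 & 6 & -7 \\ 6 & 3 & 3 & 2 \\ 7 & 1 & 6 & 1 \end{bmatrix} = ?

Expand along row 1:
  + (-4) · M_11   where M_11 = det([-4 6 -7; 3 3 2; 1 6 1]) = -75
  − (5) · M_12   where M_12 = det([-7 6 -7; 6 3 2; 7 6 1]) = 6
  + (2) · M_13   where M_13 = det([-7 -4 -7; 6 3 2; 7 1 1]) = 66
  − (6) · M_14   where M_14 = det([-7 -4 6; 6 3 3; 7 1 6]) = -135
det = (+1)·(-4)·(-75) + (-1)·(5)·(6) + (+1)·(2)·(66) + (-1)·(6)·(-135) = 1212

The determinant is 1212.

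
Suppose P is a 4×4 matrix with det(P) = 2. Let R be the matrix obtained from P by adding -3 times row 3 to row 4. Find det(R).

The determinant is 2.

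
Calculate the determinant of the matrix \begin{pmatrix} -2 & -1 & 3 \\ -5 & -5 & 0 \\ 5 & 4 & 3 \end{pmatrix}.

The determinant is 30.

Expand along column 3:
  + 3 · |-5 -5; 5 4| = 3·(-20 − (-25)) = 15
  + 3 · |-2 -1; -5 -5| = 3·(10 − 5) = 15
Sum: (15) + (15) = 30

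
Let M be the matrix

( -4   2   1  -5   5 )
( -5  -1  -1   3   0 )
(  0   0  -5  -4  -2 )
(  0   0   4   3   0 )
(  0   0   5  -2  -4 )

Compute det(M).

M is block upper-triangular with a 2×2 block and a 3×3 block on the diagonal, so its determinant equals the product of the determinants of the diagonal blocks.
det of the 2×2 block = 14
det of the 3×3 block = 42
det = (14)·(42) = 588

588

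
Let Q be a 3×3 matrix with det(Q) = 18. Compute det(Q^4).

The determinant is 104976.

det(Q^4) = (det Q)^4 = (18)^4 = 104976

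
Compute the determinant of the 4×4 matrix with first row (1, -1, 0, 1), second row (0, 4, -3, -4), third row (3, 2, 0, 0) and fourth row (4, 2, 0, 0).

Expand along column 3 (it has 3 zeros):
  − (-3) · M_23   where M_23 = det([1 -1 1; 3 2 0; 4 2 0]) = -2
det = (-1)·(-3)·(-2) = -6

-6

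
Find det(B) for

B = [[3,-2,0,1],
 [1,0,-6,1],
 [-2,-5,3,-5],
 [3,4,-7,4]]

136

Expand along row 1 (it has 1 zero):
  + (3) · M_11   where M_11 = det([0 -6 1; -5 3 -5; 4 -7 4]) = 23
  − (-2) · M_12   where M_12 = det([1 -6 1; -2 3 -5; 3 -7 4]) = 24
  − (1) · M_14   where M_14 = det([1 0 -6; -2 -5 3; 3 4 -7]) = -19
det = (+1)·(3)·(23) + (-1)·(-2)·(24) + (-1)·(1)·(-19) = 136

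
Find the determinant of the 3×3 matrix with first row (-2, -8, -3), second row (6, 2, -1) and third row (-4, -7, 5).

Expand along column 1:
  + (-2) · |2 -1; -7 5| = (-2)·(10 − 7) = -6
  − 6 · |-8 -3; -7 5| = −6·(-40 − 21) = 366
  + (-4) · |-8 -3; 2 -1| = (-4)·(8 − (-6)) = -56
Sum: (-6) + (366) + (-56) = 304

The determinant is 304.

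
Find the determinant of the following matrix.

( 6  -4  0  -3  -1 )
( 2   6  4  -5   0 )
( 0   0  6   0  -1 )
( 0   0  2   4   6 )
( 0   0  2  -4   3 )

10208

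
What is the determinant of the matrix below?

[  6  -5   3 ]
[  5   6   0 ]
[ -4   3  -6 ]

Expand along row 2:
  − 5 · |-5 3; 3 -6| = −5·(30 − 9) = -105
  + 6 · |6 3; -4 -6| = 6·(-36 − (-12)) = -144
Sum: (-105) + (-144) = -249

-249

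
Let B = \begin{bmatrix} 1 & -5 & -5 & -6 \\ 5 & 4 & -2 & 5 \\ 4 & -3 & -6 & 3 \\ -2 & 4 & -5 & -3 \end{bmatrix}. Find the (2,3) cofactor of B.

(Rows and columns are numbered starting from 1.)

Delete row 2 and column 3; the remaining 3×3 submatrix is [1 -5 -6; 4 -3 3; -2 4 -3].
Its determinant is -93.
The cofactor carries sign (−1)^(2+3) = −1, so C_{2,3} = −(-93) = 93.

93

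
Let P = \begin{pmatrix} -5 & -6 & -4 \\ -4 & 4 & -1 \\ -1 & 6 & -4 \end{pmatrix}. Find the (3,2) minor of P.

-11

Delete row 3 and column 2; the remaining 2×2 submatrix is [-5 -4; -4 -1].
Its determinant is (-5)·(-1) − (-4)·(-4) = -11.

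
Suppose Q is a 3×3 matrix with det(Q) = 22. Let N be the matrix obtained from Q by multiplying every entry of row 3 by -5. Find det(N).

|N| = -110

Scaling one row by -5 multiplies the determinant by -5.
det(N) = (-5)·(22) = -110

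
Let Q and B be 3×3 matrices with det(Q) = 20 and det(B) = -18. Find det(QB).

|QB| = -360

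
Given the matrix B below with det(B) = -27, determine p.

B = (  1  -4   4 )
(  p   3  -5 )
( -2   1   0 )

p = -4

Expanding along the column containing p, det(B) is linear in p: det(B) = (4)·p + (-11).
Set (4)·p + (-11) = -27  ⇒  (4)·p = -16  ⇒  p = -4.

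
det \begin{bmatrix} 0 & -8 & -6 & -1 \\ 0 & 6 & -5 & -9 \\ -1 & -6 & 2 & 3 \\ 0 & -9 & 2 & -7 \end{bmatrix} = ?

Expand along column 1 (it has 3 zeros):
  + (-1) · M_31   where M_31 = det([-8 -6 -1; 6 -5 -9; -9 2 -7]) = -1129
det = (+1)·(-1)·(-1129) = 1129

1129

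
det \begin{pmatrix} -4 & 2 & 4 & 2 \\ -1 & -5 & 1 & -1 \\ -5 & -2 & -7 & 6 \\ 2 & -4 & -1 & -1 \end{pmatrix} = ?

-320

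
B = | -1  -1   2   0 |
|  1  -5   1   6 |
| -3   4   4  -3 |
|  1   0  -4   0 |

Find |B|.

det(B) = 51

Expand along row 4 (it has 2 zeros):
  − (1) · M_41   where M_41 = det([-1 2 0; -5 1 6; 4 4 -3]) = 45
  − (-4) · M_43   where M_43 = det([-1 -1 0; 1 -5 6; -3 4 -3]) = 24
det = (-1)·(1)·(45) + (-1)·(-4)·(24) = 51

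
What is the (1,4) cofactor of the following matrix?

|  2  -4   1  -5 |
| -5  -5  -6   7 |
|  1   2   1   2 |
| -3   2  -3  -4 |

8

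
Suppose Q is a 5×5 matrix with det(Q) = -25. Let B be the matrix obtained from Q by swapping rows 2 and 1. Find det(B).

Swapping two rows multiplies the determinant by −1.
det(B) = (-1)·(-25) = 25

25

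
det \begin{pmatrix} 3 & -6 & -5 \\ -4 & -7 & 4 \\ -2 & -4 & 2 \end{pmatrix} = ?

Expand along row 1:
  + 3 · |-7 4; -4 2| = 3·(-14 − (-16)) = 6
  − (-6) · |-4 4; -2 2| = −(-6)·(-8 − (-8)) = 0
  + (-5) · |-4 -7; -2 -4| = (-5)·(16 − 14) = -10
Sum: (6) + (0) + (-10) = -4

The determinant is -4.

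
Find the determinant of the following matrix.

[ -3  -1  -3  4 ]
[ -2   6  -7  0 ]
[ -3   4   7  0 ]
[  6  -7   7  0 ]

-980

Expand along column 4 (it has 3 zeros):
  − (4) · M_14   where M_14 = det([-2 6 -7; -3 4 7; 6 -7 7]) = 245
det = (-1)·(4)·(245) = -980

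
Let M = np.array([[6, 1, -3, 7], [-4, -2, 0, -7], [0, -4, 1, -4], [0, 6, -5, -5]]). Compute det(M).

Expand along column 1 (it has 2 zeros):
  + (6) · M_11   where M_11 = det([-2 0 -7; -4 1 -4; 6 -5 -5]) = -48
  − (-4) · M_21   where M_21 = det([1 -3 7; -4 1 -4; 6 -5 -5]) = 205
det = (+1)·(6)·(-48) + (-1)·(-4)·(205) = 532

532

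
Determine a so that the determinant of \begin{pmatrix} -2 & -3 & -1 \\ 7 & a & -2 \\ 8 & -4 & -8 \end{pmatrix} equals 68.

6

Expanding along the column containing a, det(M) is linear in a: det(M) = (24)·a + (-76).
Set (24)·a + (-76) = 68  ⇒  (24)·a = 144  ⇒  a = 6.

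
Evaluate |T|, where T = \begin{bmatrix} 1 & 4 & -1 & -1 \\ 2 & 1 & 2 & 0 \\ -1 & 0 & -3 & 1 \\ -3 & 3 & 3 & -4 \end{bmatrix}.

Expand along row 2 (it has 1 zero):
  − (2) · M_21   where M_21 = det([4 -1 -1; 0 -3 1; 3 3 -4]) = 24
  + (1) · M_22   where M_22 = det([1 -1 -1; -1 -3 1; -3 3 -4]) = 28
  − (2) · M_23   where M_23 = det([1 4 -1; -1 0 1; -3 3 -4]) = -28
det = (-1)·(2)·(24) + (+1)·(1)·(28) + (-1)·(2)·(-28) = 36

|T| = 36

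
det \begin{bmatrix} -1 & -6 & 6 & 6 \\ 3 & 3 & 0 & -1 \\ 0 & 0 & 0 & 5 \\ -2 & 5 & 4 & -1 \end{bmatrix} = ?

Expand along row 3 (it has 3 zeros):
  − (5) · M_34   where M_34 = det([-1 -6 6; 3 3 0; -2 5 4]) = 186
det = (-1)·(5)·(186) = -930

The determinant is -930.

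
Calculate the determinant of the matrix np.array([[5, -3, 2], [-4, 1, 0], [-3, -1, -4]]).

Expand along row 2:
  − (-4) · |-3 2; -1 -4| = −(-4)·(12 − (-2)) = 56
  + 1 · |5 2; -3 -4| = 1·(-20 − (-6)) = -14
Sum: (56) + (-14) = 42

42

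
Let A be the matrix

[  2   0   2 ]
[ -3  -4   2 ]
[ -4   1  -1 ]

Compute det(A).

Expand along column 2:
  + (-4) · |2 2; -4 -1| = (-4)·(-2 − (-8)) = -24
  − 1 · |2 2; -3 2| = −1·(4 − (-6)) = -10
Sum: (-24) + (-10) = -34

|A| = -34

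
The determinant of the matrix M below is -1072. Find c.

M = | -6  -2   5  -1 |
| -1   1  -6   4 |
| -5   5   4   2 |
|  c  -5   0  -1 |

7

Expanding along the column containing c, det(M) is linear in c: det(M) = (-112)·c + (-288).
Set (-112)·c + (-288) = -1072  ⇒  (-112)·c = -784  ⇒  c = 7.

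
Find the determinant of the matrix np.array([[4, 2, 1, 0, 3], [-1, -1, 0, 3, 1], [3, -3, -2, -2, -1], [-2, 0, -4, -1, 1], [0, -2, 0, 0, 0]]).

Expand along row 5 (it has 4 zeros):
  − (-2) · M_52   where M_52 = det([4 1 0 3; -1 0 3 1; 3 -2 -2 -1; -2 -4 -1 1]) = 181
det = (-1)·(-2)·(181) = 362

362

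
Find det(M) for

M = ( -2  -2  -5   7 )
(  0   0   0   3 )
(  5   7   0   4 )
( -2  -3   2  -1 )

-9

Expand along row 2 (it has 3 zeros):
  + (3) · M_24   where M_24 = det([-2 -2 -5; 5 7 0; -2 -3 2]) = -3
det = (+1)·(3)·(-3) = -9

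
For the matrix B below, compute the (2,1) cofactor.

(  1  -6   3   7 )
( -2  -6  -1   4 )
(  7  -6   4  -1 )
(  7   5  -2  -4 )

Delete row 2 and column 1; the remaining 3×3 submatrix is [-6 3 7; -6 4 -1; 5 -2 -4].
Its determinant is -35.
The cofactor carries sign (−1)^(2+1) = −1, so C_{2,1} = −(-35) = 35.

35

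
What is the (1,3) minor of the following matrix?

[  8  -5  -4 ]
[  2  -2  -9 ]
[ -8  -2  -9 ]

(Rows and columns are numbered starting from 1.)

Delete row 1 and column 3; the remaining 2×2 submatrix is [2 -2; -8 -2].
Its determinant is 2·(-2) − (-2)·(-8) = -20.

-20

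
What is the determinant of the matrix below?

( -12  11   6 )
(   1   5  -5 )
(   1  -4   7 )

Expand along row 1:
  + (-12) · |5 -5; -4 7| = (-12)·(35 − 20) = -180
  − 11 · |1 -5; 1 7| = −11·(7 − (-5)) = -132
  + 6 · |1 5; 1 -4| = 6·(-4 − 5) = -54
Sum: (-180) + (-132) + (-54) = -366

-366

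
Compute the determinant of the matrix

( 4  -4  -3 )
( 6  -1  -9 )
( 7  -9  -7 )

Expand along column 1:
  + 4 · |-1 -9; -9 -7| = 4·(7 − 81) = -296
  − 6 · |-4 -3; -9 -7| = −6·(28 − 27) = -6
  + 7 · |-4 -3; -1 -9| = 7·(36 − 3) = 231
Sum: (-296) + (-6) + (231) = -71

-71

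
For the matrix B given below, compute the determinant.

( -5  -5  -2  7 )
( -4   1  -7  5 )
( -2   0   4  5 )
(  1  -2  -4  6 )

det(B) = -1691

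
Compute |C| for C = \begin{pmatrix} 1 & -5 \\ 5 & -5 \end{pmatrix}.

det(C) = 1·(-5) − (-5)·5 = -5 − (-25) = 20

det(C) = 20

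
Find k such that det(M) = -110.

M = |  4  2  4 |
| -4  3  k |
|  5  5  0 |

Expanding along the column containing k, det(M) is linear in k: det(M) = (-10)·k + (-140).
Set (-10)·k + (-140) = -110  ⇒  (-10)·k = 30  ⇒  k = -3.

-3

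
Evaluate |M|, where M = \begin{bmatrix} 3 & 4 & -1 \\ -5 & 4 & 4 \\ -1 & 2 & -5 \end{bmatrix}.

-194

Expand along column 1:
  + 3 · |4 4; 2 -5| = 3·(-20 − 8) = -84
  − (-5) · |4 -1; 2 -5| = −(-5)·(-20 − (-2)) = -90
  + (-1) · |4 -1; 4 4| = (-1)·(16 − (-4)) = -20
Sum: (-84) + (-90) + (-20) = -194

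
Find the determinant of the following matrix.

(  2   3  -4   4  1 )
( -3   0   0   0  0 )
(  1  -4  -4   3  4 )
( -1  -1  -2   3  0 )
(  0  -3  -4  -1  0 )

954

Expand along row 2 (it has 4 zeros):
  − (-3) · M_21   where M_21 = det([3 -4 4 1; -4 -4 3 4; -1 -2 3 0; -3 -4 -1 0]) = 318
det = (-1)·(-3)·(318) = 954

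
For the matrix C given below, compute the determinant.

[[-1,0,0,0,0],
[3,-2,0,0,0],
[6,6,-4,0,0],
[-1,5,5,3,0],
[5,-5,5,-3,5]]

The determinant is -120.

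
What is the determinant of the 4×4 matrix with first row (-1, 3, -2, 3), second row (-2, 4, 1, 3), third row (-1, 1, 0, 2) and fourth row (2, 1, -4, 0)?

Expand along row 3 (it has 1 zero):
  + (-1) · M_31   where M_31 = det([3 -2 3; 4 1 3; 1 -4 0]) = -21
  − (1) · M_32   where M_32 = det([-1 -2 3; -2 1 3; 2 -4 0]) = -6
  − (2) · M_34   where M_34 = det([-1 3 -2; -2 4 1; 2 1 -4]) = 19
det = (+1)·(-1)·(-21) + (-1)·(1)·(-6) + (-1)·(2)·(19) = -11

The determinant is -11.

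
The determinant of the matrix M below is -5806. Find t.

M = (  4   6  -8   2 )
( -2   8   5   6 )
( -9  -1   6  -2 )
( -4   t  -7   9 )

Expanding along the column containing t, det(M) is linear in t: det(M) = (346)·t + (-7882).
Set (346)·t + (-7882) = -5806  ⇒  (346)·t = 2076  ⇒  t = 6.

6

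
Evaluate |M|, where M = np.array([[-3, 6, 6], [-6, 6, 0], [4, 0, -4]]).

Expand along row 2:
  − (-6) · |6 6; 0 -4| = −(-6)·(-24 − 0) = -144
  + 6 · |-3 6; 4 -4| = 6·(12 − 24) = -72
Sum: (-144) + (-72) = -216

-216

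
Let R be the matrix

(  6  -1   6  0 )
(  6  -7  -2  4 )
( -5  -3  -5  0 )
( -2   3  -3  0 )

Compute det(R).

92

Expand along column 4 (it has 3 zeros):
  + (4) · M_24   where M_24 = det([6 -1 6; -5 -3 -5; -2 3 -3]) = 23
det = (+1)·(4)·(23) = 92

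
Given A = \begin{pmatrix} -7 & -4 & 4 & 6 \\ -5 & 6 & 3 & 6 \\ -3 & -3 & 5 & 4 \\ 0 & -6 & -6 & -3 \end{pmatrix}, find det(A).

-237

Expand along row 4 (it has 1 zero):
  + (-6) · M_42   where M_42 = det([-7 4 6; -5 3 6; -3 5 4]) = 38
  − (-6) · M_43   where M_43 = det([-7 -4 6; -5 6 6; -3 -3 4]) = -104
  + (-3) · M_44   where M_44 = det([-7 -4 4; -5 6 3; -3 -3 5]) = -205
det = (+1)·(-6)·(38) + (-1)·(-6)·(-104) + (+1)·(-3)·(-205) = -237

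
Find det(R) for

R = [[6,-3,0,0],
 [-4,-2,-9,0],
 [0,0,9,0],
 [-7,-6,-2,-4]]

|R| = 864

Expand along row 3 (it has 3 zeros):
  + (9) · M_33   where M_33 = det([6 -3 0; -4 -2 0; -7 -6 -4]) = 96
det = (+1)·(9)·(96) = 864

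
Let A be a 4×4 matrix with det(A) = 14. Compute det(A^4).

det(A^4) = (det A)^4 = (14)^4 = 38416

38416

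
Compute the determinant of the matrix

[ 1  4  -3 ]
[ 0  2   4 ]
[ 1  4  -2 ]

Expand along row 2:
  + 2 · |1 -3; 1 -2| = 2·(-2 − (-3)) = 2
  − 4 · |1 4; 1 4| = −4·(4 − 4) = 0
Sum: (2) + (0) = 2

2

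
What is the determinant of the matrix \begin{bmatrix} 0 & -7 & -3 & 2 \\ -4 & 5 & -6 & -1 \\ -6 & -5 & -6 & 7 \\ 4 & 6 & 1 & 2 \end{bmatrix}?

-2310

Expand along row 1 (it has 1 zero):
  − (-7) · M_12   where M_12 = det([-4 -6 -1; -6 -6 7; 4 1 2]) = -182
  + (-3) · M_13   where M_13 = det([-4 5 -1; -6 -5 7; 4 6 2]) = 424
  − (2) · M_14   where M_14 = det([-4 5 -6; -6 -5 -6; 4 6 1]) = -118
det = (-1)·(-7)·(-182) + (+1)·(-3)·(424) + (-1)·(2)·(-118) = -2310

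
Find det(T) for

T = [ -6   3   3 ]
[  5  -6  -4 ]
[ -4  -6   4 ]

114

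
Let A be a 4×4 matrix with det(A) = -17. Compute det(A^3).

det(A^3) = (det A)^3 = (-17)^3 = -4913

-4913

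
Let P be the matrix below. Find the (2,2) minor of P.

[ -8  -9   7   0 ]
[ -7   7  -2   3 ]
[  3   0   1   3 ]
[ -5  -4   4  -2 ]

The minor is 49.

Delete row 2 and column 2; the remaining 3×3 submatrix is [-8 7 0; 3 1 3; -5 4 -2].
Its determinant is 49.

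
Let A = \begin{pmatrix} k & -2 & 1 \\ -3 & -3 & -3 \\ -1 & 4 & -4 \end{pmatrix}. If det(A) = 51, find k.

Expanding along the row containing k, det(A) is linear in k: det(A) = (24)·k + (3).
Set (24)·k + (3) = 51  ⇒  (24)·k = 48  ⇒  k = 2.

k = 2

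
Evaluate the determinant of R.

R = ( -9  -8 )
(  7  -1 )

|R| = 65

det(R) = (-9)·(-1) − (-8)·7 = 9 − (-56) = 65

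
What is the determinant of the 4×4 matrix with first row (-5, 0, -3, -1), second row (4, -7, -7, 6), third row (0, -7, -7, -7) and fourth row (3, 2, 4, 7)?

The determinant is 455.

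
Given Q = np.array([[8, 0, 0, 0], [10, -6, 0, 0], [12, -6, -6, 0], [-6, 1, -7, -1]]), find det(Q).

The determinant is -288.

Q is lower triangular, so det(Q) is the product of the diagonal entries:
det = (8) · (-6) · (-6) · (-1) = -288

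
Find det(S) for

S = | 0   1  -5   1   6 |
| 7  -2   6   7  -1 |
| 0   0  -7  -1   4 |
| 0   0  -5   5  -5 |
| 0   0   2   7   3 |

S is block upper-triangular with a 2×2 block and a 3×3 block on the diagonal, so its determinant equals the product of the determinants of the diagonal blocks.
det of the 2×2 block = -7
det of the 3×3 block = -535
det = (-7)·(-535) = 3745

|S| = 3745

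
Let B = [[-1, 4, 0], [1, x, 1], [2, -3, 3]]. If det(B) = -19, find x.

x = 4

Expanding along the row containing x, det(B) is linear in x: det(B) = (-3)·x + (-7).
Set (-3)·x + (-7) = -19  ⇒  (-3)·x = -12  ⇒  x = 4.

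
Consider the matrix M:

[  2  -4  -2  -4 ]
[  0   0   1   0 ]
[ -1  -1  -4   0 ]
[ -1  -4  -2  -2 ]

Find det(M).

0

Expand along row 2 (it has 3 zeros):
  − (1) · M_23   where M_23 = det([2 -4 -4; -1 -1 0; -1 -4 -2]) = 0
det = (-1)·(1)·(0) = 0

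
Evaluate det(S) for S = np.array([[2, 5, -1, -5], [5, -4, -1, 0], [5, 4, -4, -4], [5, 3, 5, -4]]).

Expand along row 2 (it has 1 zero):
  − (5) · M_21   where M_21 = det([5 -1 -5; 4 -4 -4; 3 5 -4]) = 16
  + (-4) · M_22   where M_22 = det([2 -1 -5; 5 -4 -4; 5 5 -4]) = -153
  − (-1) · M_23   where M_23 = det([2 5 -5; 5 4 -4; 5 3 -4]) = 17
det = (-1)·(5)·(16) + (+1)·(-4)·(-153) + (-1)·(-1)·(17) = 549

549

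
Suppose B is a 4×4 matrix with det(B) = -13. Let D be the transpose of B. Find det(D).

det(Bᵀ) = det(B).
det(D) = (1)·(-13) = -13

-13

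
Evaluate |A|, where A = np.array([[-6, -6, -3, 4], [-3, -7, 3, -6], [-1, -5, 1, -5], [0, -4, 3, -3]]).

Expand along row 4 (it has 1 zero):
  + (-4) · M_42   where M_42 = det([-6 -3 4; -3 3 -6; -1 1 -5]) = 81
  − (3) · M_43   where M_43 = det([-6 -6 4; -3 -7 -6; -1 -5 -5]) = 56
  + (-3) · M_44   where M_44 = det([-6 -6 -3; -3 -7 3; -1 -5 1]) = -72
det = (+1)·(-4)·(81) + (-1)·(3)·(56) + (+1)·(-3)·(-72) = -276

|A| = -276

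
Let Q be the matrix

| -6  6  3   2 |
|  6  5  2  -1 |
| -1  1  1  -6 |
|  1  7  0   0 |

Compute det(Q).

Expand along row 4 (it has 2 zeros):
  − (1) · M_41   where M_41 = det([6 3 2; 5 2 -1; 1 1 -6]) = 27
  + (7) · M_42   where M_42 = det([-6 3 2; 6 2 -1; -1 1 -6]) = 193
det = (-1)·(1)·(27) + (+1)·(7)·(193) = 1324

det(Q) = 1324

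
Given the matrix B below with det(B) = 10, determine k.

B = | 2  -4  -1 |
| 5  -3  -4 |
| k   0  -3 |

4

Expanding along the row containing k, det(B) is linear in k: det(B) = (13)·k + (-42).
Set (13)·k + (-42) = 10  ⇒  (13)·k = 52  ⇒  k = 4.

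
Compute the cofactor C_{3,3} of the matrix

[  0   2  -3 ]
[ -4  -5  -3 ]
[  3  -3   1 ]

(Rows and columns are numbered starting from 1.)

Delete row 3 and column 3; the remaining 2×2 submatrix is [0 2; -4 -5].
Its determinant is 0·(-5) − 2·(-4) = 8.
The cofactor carries sign (−1)^(3+3) = +1, so C_{3,3} = +(8) = 8.

8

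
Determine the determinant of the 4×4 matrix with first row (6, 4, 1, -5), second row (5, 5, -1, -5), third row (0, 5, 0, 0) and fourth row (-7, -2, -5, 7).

160

Expand along row 3 (it has 3 zeros):
  − (5) · M_32   where M_32 = det([6 1 -5; 5 -1 -5; -7 -5 7]) = -32
det = (-1)·(5)·(-32) = 160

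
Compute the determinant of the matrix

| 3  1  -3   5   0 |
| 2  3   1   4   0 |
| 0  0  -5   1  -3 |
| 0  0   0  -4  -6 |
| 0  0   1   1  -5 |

The matrix is block upper-triangular with a 2×2 block and a 3×3 block on the diagonal, so its determinant equals the product of the determinants of the diagonal blocks.
det of the 2×2 block = 7
det of the 3×3 block = -148
det = (7)·(-148) = -1036

-1036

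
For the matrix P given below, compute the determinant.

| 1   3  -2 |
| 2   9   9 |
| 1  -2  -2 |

|P| = 65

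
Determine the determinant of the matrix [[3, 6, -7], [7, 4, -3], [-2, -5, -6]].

Expand along column 1:
  + 3 · |4 -3; -5 -6| = 3·(-24 − 15) = -117
  − 7 · |6 -7; -5 -6| = −7·(-36 − 35) = 497
  + (-2) · |6 -7; 4 -3| = (-2)·(-18 − (-28)) = -20
Sum: (-117) + (497) + (-20) = 360

360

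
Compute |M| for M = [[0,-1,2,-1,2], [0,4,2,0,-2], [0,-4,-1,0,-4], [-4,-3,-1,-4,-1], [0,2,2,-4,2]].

The determinant is 912.

Expand along column 1 (it has 4 zeros):
  − (-4) · M_41   where M_41 = det([-1 2 -1 2; 4 2 0 -2; -4 -1 0 -4; 2 2 -4 2]) = 228
det = (-1)·(-4)·(228) = 912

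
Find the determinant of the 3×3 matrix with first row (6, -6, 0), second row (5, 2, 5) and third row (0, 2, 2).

Expand along row 1:
  + 6 · |2 5; 2 2| = 6·(4 − 10) = -36
  − (-6) · |5 5; 0 2| = −(-6)·(10 − 0) = 60
Sum: (-36) + (60) = 24

The determinant is 24.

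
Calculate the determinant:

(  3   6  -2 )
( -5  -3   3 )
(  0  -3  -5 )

-108

Expand along row 3:
  − (-3) · |3 -2; -5 3| = −(-3)·(9 − 10) = -3
  + (-5) · |3 6; -5 -3| = (-5)·(-9 − (-30)) = -105
Sum: (-3) + (-105) = -108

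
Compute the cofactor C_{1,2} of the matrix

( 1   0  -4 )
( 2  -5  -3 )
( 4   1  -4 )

-4

Delete row 1 and column 2; the remaining 2×2 submatrix is [2 -3; 4 -4].
Its determinant is 2·(-4) − (-3)·4 = 4.
The cofactor carries sign (−1)^(1+2) = −1, so C_{1,2} = −(4) = -4.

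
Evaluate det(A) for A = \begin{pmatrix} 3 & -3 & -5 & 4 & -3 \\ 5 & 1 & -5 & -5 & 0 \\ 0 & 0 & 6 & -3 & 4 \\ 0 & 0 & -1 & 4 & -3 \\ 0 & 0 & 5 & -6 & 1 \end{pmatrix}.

det(A) = -1764

A is block upper-triangular with a 2×2 block and a 3×3 block on the diagonal, so its determinant equals the product of the determinants of the diagonal blocks.
det of the 2×2 block = 18
det of the 3×3 block = -98
det = (18)·(-98) = -1764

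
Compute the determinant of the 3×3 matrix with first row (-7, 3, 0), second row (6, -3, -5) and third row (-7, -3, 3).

219

Expand along column 3:
  − (-5) · |-7 3; -7 -3| = −(-5)·(21 − (-21)) = 210
  + 3 · |-7 3; 6 -3| = 3·(21 − 18) = 9
Sum: (210) + (9) = 219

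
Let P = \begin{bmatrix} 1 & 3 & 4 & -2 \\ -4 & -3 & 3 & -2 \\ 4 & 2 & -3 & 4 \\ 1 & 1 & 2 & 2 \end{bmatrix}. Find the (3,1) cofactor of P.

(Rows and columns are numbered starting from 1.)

Delete row 3 and column 1; the remaining 3×3 submatrix is [3 4 -2; -3 3 -2; 1 2 2].
Its determinant is 64.
The cofactor carries sign (−1)^(3+1) = +1, so C_{3,1} = +(64) = 64.

64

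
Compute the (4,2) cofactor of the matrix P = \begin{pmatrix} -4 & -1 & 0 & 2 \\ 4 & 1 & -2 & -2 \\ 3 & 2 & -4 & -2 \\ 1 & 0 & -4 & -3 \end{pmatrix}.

Delete row 4 and column 2; the remaining 3×3 submatrix is [-4 0 2; 4 -2 -2; 3 -4 -2].
Its determinant is -4.
The cofactor carries sign (−1)^(4+2) = +1, so C_{4,2} = +(-4) = -4.

The cofactor is -4.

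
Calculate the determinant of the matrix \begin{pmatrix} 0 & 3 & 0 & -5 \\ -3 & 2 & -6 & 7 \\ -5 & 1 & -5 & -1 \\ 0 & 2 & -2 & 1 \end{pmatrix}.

Expand along row 1 (it has 2 zeros):
  − (3) · M_12   where M_12 = det([-3 -6 7; -5 -5 -1; 0 -2 1]) = 61
  − (-5) · M_14   where M_14 = det([-3 2 -6; -5 1 -5; 0 2 -2]) = 16
det = (-1)·(3)·(61) + (-1)·(-5)·(16) = -103

-103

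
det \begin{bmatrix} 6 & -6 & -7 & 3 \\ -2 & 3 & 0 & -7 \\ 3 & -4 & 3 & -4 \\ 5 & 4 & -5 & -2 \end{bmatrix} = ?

2744

Expand along row 2 (it has 1 zero):
  − (-2) · M_21   where M_21 = det([-6 -7 3; -4 3 -4; 4 -5 -2]) = 348
  + (3) · M_22   where M_22 = det([6 -7 3; 3 3 -4; 5 -5 -2]) = -148
  + (-7) · M_24   where M_24 = det([6 -6 -7; 3 -4 3; 5 4 -5]) = -356
det = (-1)·(-2)·(348) + (+1)·(3)·(-148) + (+1)·(-7)·(-356) = 2744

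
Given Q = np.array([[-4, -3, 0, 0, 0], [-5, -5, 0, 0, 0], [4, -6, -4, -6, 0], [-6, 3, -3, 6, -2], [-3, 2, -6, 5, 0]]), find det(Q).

-560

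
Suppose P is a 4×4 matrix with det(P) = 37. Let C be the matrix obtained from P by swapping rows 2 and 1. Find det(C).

|C| = -37

Swapping two rows multiplies the determinant by −1.
det(C) = (-1)·(37) = -37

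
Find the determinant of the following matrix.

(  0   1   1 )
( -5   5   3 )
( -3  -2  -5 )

-9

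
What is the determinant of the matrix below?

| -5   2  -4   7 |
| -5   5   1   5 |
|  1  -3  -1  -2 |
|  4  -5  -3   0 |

The determinant is -108.

Expand along row 4 (it has 1 zero):
  − (4) · M_41   where M_41 = det([2 -4 7; 5 1 5; -3 -1 -2]) = 12
  + (-5) · M_42   where M_42 = det([-5 -4 7; -5 1 5; 1 -1 -2]) = 33
  − (-3) · M_43   where M_43 = det([-5 2 7; -5 5 5; 1 -3 -2]) = 35
det = (-1)·(4)·(12) + (+1)·(-5)·(33) + (-1)·(-3)·(35) = -108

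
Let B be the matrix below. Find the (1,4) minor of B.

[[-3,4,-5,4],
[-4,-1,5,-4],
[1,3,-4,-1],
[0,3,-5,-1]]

22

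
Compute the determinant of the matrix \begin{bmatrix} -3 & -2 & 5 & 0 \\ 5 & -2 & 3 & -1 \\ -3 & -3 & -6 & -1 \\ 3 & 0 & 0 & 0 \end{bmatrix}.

-69

Expand along row 4 (it has 3 zeros):
  − (3) · M_41   where M_41 = det([-2 5 0; -2 3 -1; -3 -6 -1]) = 23
det = (-1)·(3)·(23) = -69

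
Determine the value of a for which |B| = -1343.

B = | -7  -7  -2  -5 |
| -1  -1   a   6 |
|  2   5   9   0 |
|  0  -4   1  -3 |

Expanding along the column containing a, det(B) is linear in a: det(B) = (-103)·a + (-1755).
Set (-103)·a + (-1755) = -1343  ⇒  (-103)·a = 412  ⇒  a = -4.

a = -4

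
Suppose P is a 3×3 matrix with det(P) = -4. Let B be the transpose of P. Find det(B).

-4

det(Pᵀ) = det(P).
det(B) = (1)·(-4) = -4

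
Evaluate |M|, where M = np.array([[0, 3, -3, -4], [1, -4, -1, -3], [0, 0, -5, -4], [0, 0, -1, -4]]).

-48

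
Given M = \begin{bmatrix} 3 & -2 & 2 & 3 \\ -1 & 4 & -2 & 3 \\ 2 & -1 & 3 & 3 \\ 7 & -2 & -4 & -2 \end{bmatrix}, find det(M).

The determinant is -174.

Expand along row 1:
  + (3) · M_11   where M_11 = det([4 -2 3; -1 3 3; -2 -4 -2]) = 70
  − (-2) · M_12   where M_12 = det([-1 -2 3; 2 3 3; 7 -4 -2]) = -143
  + (2) · M_13   where M_13 = det([-1 4 3; 2 -1 3; 7 -2 -2]) = 101
  − (3) · M_14   where M_14 = det([-1 4 -2; 2 -1 3; 7 -2 -4]) = 100
det = (+1)·(3)·(70) + (-1)·(-2)·(-143) + (+1)·(2)·(101) + (-1)·(3)·(100) = -174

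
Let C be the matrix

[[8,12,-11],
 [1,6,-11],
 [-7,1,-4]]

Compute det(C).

det(C) = 395

Expand along column 1:
  + 8 · |6 -11; 1 -4| = 8·(-24 − (-11)) = -104
  − 1 · |12 -11; 1 -4| = −1·(-48 − (-11)) = 37
  + (-7) · |12 -11; 6 -11| = (-7)·(-132 − (-66)) = 462
Sum: (-104) + (37) + (462) = 395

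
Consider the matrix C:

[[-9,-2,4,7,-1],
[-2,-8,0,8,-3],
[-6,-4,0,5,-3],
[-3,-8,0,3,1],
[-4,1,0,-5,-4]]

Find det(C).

Expand along column 3 (it has 4 zeros):
  + (4) · M_13   where M_13 = det([-2 -8 8 -3; -6 -4 5 -3; -3 -8 3 1; -4 1 -5 -4]) = -1479
det = (+1)·(4)·(-1479) = -5916

det(C) = -5916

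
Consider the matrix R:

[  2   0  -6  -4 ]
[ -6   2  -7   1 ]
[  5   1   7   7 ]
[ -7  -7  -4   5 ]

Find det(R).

Expand along row 1 (it has 1 zero):
  + (2) · M_11   where M_11 = det([2 -7 1; 1 7 7; -7 -4 5]) = 549
  + (-6) · M_13   where M_13 = det([-6 2 1; 5 1 7; -7 -7 5]) = -500
  − (-4) · M_14   where M_14 = det([-6 2 -7; 5 1 7; -7 -7 -4]) = -132
det = (+1)·(2)·(549) + (+1)·(-6)·(-500) + (-1)·(-4)·(-132) = 3570

The determinant is 3570.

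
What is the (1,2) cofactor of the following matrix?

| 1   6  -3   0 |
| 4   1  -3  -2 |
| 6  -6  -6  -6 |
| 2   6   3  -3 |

The cofactor is -66.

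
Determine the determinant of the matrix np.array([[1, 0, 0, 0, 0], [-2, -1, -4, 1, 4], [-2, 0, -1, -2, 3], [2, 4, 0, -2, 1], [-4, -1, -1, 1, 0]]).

Expand along row 1 (it has 4 zeros):
  + (1) · M_11   where M_11 = det([-1 -4 1 4; 0 -1 -2 3; 4 0 -2 1; -1 -1 1 0]) = -16
det = (+1)·(1)·(-16) = -16

The determinant is -16.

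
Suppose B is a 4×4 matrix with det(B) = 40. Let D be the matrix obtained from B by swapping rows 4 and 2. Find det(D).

-40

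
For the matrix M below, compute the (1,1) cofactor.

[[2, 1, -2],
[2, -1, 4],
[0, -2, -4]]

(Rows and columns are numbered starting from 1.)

Delete row 1 and column 1; the remaining 2×2 submatrix is [-1 4; -2 -4].
Its determinant is (-1)·(-4) − 4·(-2) = 12.
The cofactor carries sign (−1)^(1+1) = +1, so C_{1,1} = +(12) = 12.

The cofactor is 12.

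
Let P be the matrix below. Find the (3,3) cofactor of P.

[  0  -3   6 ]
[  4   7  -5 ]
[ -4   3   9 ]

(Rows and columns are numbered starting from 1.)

The cofactor is 12.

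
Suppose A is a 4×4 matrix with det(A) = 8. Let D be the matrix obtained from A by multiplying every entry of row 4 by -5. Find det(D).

Scaling one row by -5 multiplies the determinant by -5.
det(D) = (-5)·(8) = -40

-40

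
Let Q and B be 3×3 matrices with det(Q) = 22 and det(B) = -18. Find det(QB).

|QB| = -396

det(QB) = det(Q)·det(B) = (22)·(-18) = -396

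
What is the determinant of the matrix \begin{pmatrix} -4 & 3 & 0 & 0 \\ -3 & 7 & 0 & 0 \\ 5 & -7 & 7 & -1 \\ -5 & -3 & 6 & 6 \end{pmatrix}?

The determinant is -912.

The matrix is block lower-triangular with a 2×2 block and a 2×2 block on the diagonal, so its determinant equals the product of the determinants of the diagonal blocks.
det of the 2×2 block = -19
det of the 2×2 block = 48
det = (-19)·(48) = -912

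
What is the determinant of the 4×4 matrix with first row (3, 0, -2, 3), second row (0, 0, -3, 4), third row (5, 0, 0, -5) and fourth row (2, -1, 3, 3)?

-50

Expand along column 2 (it has 3 zeros):
  + (-1) · M_42   where M_42 = det([3 -2 3; 0 -3 4; 5 0 -5]) = 50
det = (+1)·(-1)·(50) = -50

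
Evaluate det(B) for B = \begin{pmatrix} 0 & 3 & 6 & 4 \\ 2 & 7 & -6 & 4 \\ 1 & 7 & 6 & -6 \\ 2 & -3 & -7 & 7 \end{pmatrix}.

-1640

Expand along row 1 (it has 1 zero):
  − (3) · M_12   where M_12 = det([2 -6 4; 1 6 -6; 2 -7 7]) = 38
  + (6) · M_13   where M_13 = det([2 7 4; 1 7 -6; 2 -3 7]) = -139
  − (4) · M_14   where M_14 = det([2 7 -6; 1 7 6; 2 -3 -7]) = 173
det = (-1)·(3)·(38) + (+1)·(6)·(-139) + (-1)·(4)·(173) = -1640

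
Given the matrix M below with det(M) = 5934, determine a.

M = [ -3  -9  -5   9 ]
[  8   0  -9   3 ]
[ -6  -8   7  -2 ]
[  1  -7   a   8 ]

2

Expanding along the column containing a, det(M) is linear in a: det(M) = (630)·a + (4674).
Set (630)·a + (4674) = 5934  ⇒  (630)·a = 1260  ⇒  a = 2.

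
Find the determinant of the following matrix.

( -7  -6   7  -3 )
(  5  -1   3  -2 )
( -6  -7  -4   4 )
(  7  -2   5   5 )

Expand along row 1:
  + (-7) · M_11   where M_11 = det([-1 3 -2; -7 -4 4; -2 5 5]) = 207
  − (-6) · M_12   where M_12 = det([5 3 -2; -6 -4 4; 7 5 5]) = -22
  + (7) · M_13   where M_13 = det([5 -1 -2; -6 -7 4; 7 -2 5]) = -315
  − (-3) · M_14   where M_14 = det([5 -1 3; -6 -7 -4; 7 -2 5]) = -34
det = (+1)·(-7)·(207) + (-1)·(-6)·(-22) + (+1)·(7)·(-315) + (-1)·(-3)·(-34) = -3888

The determinant is -3888.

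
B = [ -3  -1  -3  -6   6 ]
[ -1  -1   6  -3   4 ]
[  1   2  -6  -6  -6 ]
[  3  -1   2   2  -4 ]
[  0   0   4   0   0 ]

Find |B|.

det(B) = 344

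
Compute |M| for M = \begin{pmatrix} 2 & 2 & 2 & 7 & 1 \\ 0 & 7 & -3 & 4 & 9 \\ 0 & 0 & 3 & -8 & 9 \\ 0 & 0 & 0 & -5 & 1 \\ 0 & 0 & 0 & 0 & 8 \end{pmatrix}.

-1680

M is upper triangular, so det(M) is the product of the diagonal entries:
det = (2) · (7) · (3) · (-5) · (8) = -1680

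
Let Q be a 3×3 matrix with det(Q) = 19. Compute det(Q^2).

det(Q^2) = (det Q)^2 = (19)^2 = 361

361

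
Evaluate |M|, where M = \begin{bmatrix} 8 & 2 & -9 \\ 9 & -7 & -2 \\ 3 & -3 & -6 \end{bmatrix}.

|M| = 438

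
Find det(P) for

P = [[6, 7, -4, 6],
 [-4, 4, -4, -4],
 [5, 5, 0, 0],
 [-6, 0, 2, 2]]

2000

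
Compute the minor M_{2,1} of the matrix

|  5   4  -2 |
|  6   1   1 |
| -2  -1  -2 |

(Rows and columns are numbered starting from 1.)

Delete row 2 and column 1; the remaining 2×2 submatrix is [4 -2; -1 -2].
Its determinant is 4·(-2) − (-2)·(-1) = -10.

-10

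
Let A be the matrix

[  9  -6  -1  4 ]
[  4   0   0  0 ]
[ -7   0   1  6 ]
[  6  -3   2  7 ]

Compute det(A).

det(A) = -240

Expand along row 2 (it has 3 zeros):
  − (4) · M_21   where M_21 = det([-6 -1 4; 0 1 6; -3 2 7]) = 60
det = (-1)·(4)·(60) = -240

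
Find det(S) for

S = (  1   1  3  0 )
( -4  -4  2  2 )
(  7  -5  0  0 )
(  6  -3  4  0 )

det(S) = -42

Expand along column 4 (it has 3 zeros):
  + (2) · M_24   where M_24 = det([1 1 3; 7 -5 0; 6 -3 4]) = -21
det = (+1)·(2)·(-21) = -42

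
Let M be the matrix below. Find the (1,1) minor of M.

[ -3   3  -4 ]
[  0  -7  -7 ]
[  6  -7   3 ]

Delete row 1 and column 1; the remaining 2×2 submatrix is [-7 -7; -7 3].
Its determinant is (-7)·3 − (-7)·(-7) = -70.

-70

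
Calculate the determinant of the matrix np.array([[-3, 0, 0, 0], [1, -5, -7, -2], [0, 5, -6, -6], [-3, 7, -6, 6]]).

The determinant is -2520.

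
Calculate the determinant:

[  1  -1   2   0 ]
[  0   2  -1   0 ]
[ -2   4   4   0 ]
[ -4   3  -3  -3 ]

-54

Expand along column 4 (it has 3 zeros):
  + (-3) · M_44   where M_44 = det([1 -1 2; 0 2 -1; -2 4 4]) = 18
det = (+1)·(-3)·(18) = -54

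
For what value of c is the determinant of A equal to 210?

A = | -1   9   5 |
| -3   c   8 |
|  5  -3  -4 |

Expanding along the row containing c, det(A) is linear in c: det(A) = (-21)·c + (273).
Set (-21)·c + (273) = 210  ⇒  (-21)·c = -63  ⇒  c = 3.

c = 3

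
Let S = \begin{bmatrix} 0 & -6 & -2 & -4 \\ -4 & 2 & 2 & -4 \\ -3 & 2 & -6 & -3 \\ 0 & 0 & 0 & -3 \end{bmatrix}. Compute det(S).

Expand along row 4 (it has 3 zeros):
  + (-3) · M_44   where M_44 = det([0 -6 -2; -4 2 2; -3 2 -6]) = 184
det = (+1)·(-3)·(184) = -552

-552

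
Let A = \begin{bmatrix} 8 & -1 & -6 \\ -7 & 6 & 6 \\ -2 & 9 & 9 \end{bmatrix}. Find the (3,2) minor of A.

6

Delete row 3 and column 2; the remaining 2×2 submatrix is [8 -6; -7 6].
Its determinant is 8·6 − (-6)·(-7) = 6.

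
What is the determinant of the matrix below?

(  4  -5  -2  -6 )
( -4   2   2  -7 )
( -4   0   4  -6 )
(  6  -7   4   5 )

528

Expand along row 3 (it has 1 zero):
  + (-4) · M_31   where M_31 = det([-5 -2 -6; 2 2 -7; -7 4 5]) = -400
  + (4) · M_33   where M_33 = det([4 -5 -6; -4 2 -7; 6 -7 5]) = -142
  − (-6) · M_34   where M_34 = det([4 -5 -2; -4 2 2; 6 -7 4]) = -84
det = (+1)·(-4)·(-400) + (+1)·(4)·(-142) + (-1)·(-6)·(-84) = 528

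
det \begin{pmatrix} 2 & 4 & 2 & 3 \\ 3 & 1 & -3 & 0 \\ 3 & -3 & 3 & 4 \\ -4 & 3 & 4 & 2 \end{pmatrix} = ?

Expand along row 2 (it has 1 zero):
  − (3) · M_21   where M_21 = det([4 2 3; -3 3 4; 3 4 2]) = -67
  + (1) · M_22   where M_22 = det([2 2 3; 3 3 4; -4 4 2]) = 8
  − (-3) · M_23   where M_23 = det([2 4 3; 3 -3 4; -4 3 2]) = -133
det = (-1)·(3)·(-67) + (+1)·(1)·(8) + (-1)·(-3)·(-133) = -190

-190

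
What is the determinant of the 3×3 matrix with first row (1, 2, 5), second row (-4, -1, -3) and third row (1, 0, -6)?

The determinant is -43.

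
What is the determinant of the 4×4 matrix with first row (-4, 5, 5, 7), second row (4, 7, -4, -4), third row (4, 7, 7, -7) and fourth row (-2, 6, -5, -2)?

Expand along row 1:
  + (-4) · M_11   where M_11 = det([7 -4 -4; 7 7 -7; 6 -5 -2]) = 77
  − (5) · M_12   where M_12 = det([4 -4 -4; 4 7 -7; -2 -5 -2]) = -260
  + (5) · M_13   where M_13 = det([4 7 -4; 4 7 -7; -2 6 -2]) = 114
  − (7) · M_14   where M_14 = det([4 7 -4; 4 7 7; -2 6 -5]) = -418
det = (+1)·(-4)·(77) + (-1)·(5)·(-260) + (+1)·(5)·(114) + (-1)·(7)·(-418) = 4488

4488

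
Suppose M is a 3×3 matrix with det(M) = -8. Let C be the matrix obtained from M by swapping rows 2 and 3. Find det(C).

The determinant is 8.

Swapping two rows multiplies the determinant by −1.
det(C) = (-1)·(-8) = 8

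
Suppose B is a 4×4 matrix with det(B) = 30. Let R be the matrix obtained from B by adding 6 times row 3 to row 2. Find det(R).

30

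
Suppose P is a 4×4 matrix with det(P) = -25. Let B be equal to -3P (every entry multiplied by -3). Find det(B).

For a 4×4 matrix, det(-3P) = (-3)^4·det(P) = 81·det(P).
det(B) = (81)·(-25) = -2025

det(B) = -2025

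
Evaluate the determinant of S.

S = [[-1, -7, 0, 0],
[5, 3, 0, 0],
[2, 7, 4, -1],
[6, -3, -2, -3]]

S is block lower-triangular with a 2×2 block and a 2×2 block on the diagonal, so its determinant equals the product of the determinants of the diagonal blocks.
det of the 2×2 block = 32
det of the 2×2 block = -14
det = (32)·(-14) = -448

|S| = -448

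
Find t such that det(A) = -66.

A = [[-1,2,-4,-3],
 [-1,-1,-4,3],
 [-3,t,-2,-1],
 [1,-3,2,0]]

t = 9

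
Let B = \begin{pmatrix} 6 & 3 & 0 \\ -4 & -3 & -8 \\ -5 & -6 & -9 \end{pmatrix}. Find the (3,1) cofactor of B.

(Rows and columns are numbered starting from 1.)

-24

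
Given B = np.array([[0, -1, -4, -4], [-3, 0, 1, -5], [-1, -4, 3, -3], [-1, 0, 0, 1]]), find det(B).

Expand along row 4 (it has 2 zeros):
  − (-1) · M_41   where M_41 = det([-1 -4 -4; 0 1 -5; -4 3 -3]) = -108
  + (1) · M_44   where M_44 = det([0 -1 -4; -3 0 1; -1 -4 3]) = -56
det = (-1)·(-1)·(-108) + (+1)·(1)·(-56) = -164

The determinant is -164.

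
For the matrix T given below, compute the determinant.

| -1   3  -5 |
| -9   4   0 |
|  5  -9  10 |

Expand along column 3:
  + (-5) · |-9 4; 5 -9| = (-5)·(81 − 20) = -305
  + 10 · |-1 3; -9 4| = 10·(-4 − (-27)) = 230
Sum: (-305) + (230) = -75

det(T) = -75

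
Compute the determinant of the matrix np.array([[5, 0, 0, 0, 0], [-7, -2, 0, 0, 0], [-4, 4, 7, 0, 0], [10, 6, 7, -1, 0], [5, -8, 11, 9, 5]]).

The determinant is 350.

The matrix is lower triangular, so the determinant is the product of the diagonal entries:
det = (5) · (-2) · (7) · (-1) · (5) = 350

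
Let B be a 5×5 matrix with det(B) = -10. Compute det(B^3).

The determinant is -1000.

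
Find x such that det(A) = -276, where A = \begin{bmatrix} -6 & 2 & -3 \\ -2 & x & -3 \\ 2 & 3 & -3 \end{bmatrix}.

Expanding along the row containing x, det(A) is linear in x: det(A) = (24)·x + (-60).
Set (24)·x + (-60) = -276  ⇒  (24)·x = -216  ⇒  x = -9.

x = -9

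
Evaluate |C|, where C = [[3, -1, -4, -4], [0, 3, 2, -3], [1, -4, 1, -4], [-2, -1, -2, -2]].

det(C) = -475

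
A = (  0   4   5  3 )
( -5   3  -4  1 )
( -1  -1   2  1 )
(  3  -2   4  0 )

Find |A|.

-2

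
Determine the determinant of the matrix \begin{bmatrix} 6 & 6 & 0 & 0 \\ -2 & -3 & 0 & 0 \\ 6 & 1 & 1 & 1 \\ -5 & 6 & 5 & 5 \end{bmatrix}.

The matrix is block lower-triangular with a 2×2 block and a 2×2 block on the diagonal, so its determinant equals the product of the determinants of the diagonal blocks.
det of the 2×2 block = -6
det of the 2×2 block = 0
det = (-6)·(0) = 0

0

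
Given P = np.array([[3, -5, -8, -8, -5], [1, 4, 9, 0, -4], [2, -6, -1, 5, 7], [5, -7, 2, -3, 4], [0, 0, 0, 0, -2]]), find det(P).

det(P) = 1718

Expand along row 5 (it has 4 zeros):
  + (-2) · M_55   where M_55 = det([3 -5 -8 -8; 1 4 9 0; 2 -6 -1 5; 5 -7 2 -3]) = -859
det = (+1)·(-2)·(-859) = 1718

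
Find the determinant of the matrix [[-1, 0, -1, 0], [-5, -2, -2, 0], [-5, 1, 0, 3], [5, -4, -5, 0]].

Expand along column 4 (it has 3 zeros):
  − (3) · M_34   where M_34 = det([-1 0 -1; -5 -2 -2; 5 -4 -5]) = -32
det = (-1)·(3)·(-32) = 96

The determinant is 96.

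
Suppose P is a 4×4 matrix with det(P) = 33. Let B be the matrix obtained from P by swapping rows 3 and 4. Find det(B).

Swapping two rows multiplies the determinant by −1.
det(B) = (-1)·(33) = -33

|B| = -33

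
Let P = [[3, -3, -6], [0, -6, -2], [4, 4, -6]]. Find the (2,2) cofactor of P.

Delete row 2 and column 2; the remaining 2×2 submatrix is [3 -6; 4 -6].
Its determinant is 3·(-6) − (-6)·4 = 6.
The cofactor carries sign (−1)^(2+2) = +1, so C_{2,2} = +(6) = 6.

6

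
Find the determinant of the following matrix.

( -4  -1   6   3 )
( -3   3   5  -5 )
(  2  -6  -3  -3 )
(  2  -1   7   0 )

The determinant is -2134.

Expand along row 4 (it has 1 zero):
  − (2) · M_41   where M_41 = det([-1 6 3; 3 5 -5; -6 -3 -3]) = 327
  + (-1) · M_42   where M_42 = det([-4 6 3; -3 5 -5; 2 -3 -3]) = 3
  − (7) · M_43   where M_43 = det([-4 -1 3; -3 3 -5; 2 -6 -3]) = 211
det = (-1)·(2)·(327) + (+1)·(-1)·(3) + (-1)·(7)·(211) = -2134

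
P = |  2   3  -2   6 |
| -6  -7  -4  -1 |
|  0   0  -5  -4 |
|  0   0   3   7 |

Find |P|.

The determinant is -92.

P is block upper-triangular with a 2×2 block and a 2×2 block on the diagonal, so its determinant equals the product of the determinants of the diagonal blocks.
det of the 2×2 block = 4
det of the 2×2 block = -23
det = (4)·(-23) = -92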